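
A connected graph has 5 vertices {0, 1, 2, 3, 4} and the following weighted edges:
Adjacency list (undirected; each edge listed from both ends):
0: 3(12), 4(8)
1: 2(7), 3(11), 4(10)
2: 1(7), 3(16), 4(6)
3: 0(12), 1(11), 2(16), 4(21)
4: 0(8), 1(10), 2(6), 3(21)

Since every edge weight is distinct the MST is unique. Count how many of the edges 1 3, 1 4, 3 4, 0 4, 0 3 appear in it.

Kruskal's algorithm — process edges by increasing weight (ties by edge label):
2 4 (6): add — endpoints in different components.
1 2 (7): add — endpoints in different components.
0 4 (8): add — endpoints in different components.
1 4 (10): skip — 1 and 4 already connected.
1 3 (11): add — endpoints in different components.
MST edge set: {2 4, 1 2, 0 4, 1 3}.
Of the listed edges, {1 3, 0 4} are in the MST → 2.

2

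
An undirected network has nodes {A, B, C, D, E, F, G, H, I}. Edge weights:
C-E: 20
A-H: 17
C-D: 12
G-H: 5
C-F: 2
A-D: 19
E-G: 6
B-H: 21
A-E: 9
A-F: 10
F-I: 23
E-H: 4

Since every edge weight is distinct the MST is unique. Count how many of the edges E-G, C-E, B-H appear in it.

1

Kruskal's algorithm — process edges by increasing weight (ties by edge label):
C-F (2): add — endpoints in different components.
E-H (4): add — endpoints in different components.
G-H (5): add — endpoints in different components.
E-G (6): skip — E and G already connected.
A-E (9): add — endpoints in different components.
A-F (10): add — endpoints in different components.
C-D (12): add — endpoints in different components.
A-H (17): skip — A and H already connected.
A-D (19): skip — A and D already connected.
C-E (20): skip — C and E already connected.
B-H (21): add — endpoints in different components.
F-I (23): add — endpoints in different components.
MST edge set: {C-F, E-H, G-H, A-E, A-F, C-D, B-H, F-I}.
Of the listed edges, {B-H} are in the MST → 1.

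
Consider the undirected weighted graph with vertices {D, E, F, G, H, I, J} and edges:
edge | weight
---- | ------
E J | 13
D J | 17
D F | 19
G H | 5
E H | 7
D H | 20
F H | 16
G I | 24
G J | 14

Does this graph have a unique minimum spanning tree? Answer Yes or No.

Kruskal's algorithm — process edges by increasing weight (ties by edge label):
G H (5): add. Components now {D} {E} {F} {G,H} {I} {J}
E H (7): add. Components now {D} {E,G,H} {F} {I} {J}
E J (13): add. Components now {D} {E,G,H,J} {F} {I}
G J (14): skip — G and J already connected.
F H (16): add. Components now {D} {E,F,G,H,J} {I}
D J (17): add. Components now {D,E,F,G,H,J} {I}
D F (19): skip — D and F already connected.
D H (20): skip — D and H already connected.
G I (24): add. Components now {D,E,F,G,H,I,J}
Every non-tree edge has weight strictly greater than the heaviest edge on the tree path between its endpoints, so the MST is unique.

Yes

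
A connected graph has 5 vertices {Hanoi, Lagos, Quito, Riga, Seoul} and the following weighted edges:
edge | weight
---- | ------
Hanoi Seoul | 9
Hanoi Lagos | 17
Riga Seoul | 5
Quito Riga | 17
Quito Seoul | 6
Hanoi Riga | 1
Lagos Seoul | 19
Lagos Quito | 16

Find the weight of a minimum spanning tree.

Grow the tree from Hanoi using Prim:
Step 1: frontier [Hanoi Riga 1, Hanoi Seoul 9, Hanoi Lagos 17] → take Hanoi Riga (1); add Riga.
Step 2: frontier [Hanoi Seoul 9, Hanoi Lagos 17, Riga Seoul 5, Quito Riga 17] → take Riga Seoul (5); add Seoul.
Step 3: frontier [Hanoi Lagos 17, Quito Riga 17, Quito Seoul 6, Lagos Seoul 19] → take Quito Seoul (6); add Quito.
Step 4: frontier [Hanoi Lagos 17, Lagos Quito 16, Lagos Seoul 19] → take Lagos Quito (16); add Lagos.
MST edges: Hanoi Riga, Riga Seoul, Quito Seoul, Lagos Quito; total weight 1+5+6+16 = 28.

28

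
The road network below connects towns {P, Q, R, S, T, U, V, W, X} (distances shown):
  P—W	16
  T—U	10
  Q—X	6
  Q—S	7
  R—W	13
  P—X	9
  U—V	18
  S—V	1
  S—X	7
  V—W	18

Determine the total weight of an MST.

80

Grow the tree from R using Prim:
Step 1: frontier [R—W 13] → take R—W (13); add W.
Step 2: frontier [P—W 16, V—W 18] → take P—W (16); add P.
Step 3: frontier [P—X 9, V—W 18] → take P—X (9); add X.
Step 4: frontier [V—W 18, Q—X 6, S—X 7] → take Q—X (6); add Q.
Step 5: frontier [Q—S 7, V—W 18, S—X 7] → take Q—S (7); add S.
Step 6: frontier [S—V 1, V—W 18] → take S—V (1); add V.
Step 7: frontier [U—V 18] → take U—V (18); add U.
Step 8: frontier [T—U 10] → take T—U (10); add T.
MST edges: R—W, P—W, P—X, Q—X, Q—S, S—V, U—V, T—U; total weight 13+16+9+6+7+1+18+10 = 80.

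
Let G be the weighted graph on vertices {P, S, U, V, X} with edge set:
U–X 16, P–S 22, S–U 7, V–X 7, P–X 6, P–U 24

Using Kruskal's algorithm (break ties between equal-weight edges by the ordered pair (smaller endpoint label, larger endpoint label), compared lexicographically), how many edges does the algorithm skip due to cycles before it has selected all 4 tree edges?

0

Kruskal's algorithm — process edges by increasing weight (ties by edge label):
P–X (6): add — endpoints in different components.
S–U (7): add — endpoints in different components.
V–X (7): add — endpoints in different components.
U–X (16): add — endpoints in different components.
Edges rejected before the tree was complete: 0.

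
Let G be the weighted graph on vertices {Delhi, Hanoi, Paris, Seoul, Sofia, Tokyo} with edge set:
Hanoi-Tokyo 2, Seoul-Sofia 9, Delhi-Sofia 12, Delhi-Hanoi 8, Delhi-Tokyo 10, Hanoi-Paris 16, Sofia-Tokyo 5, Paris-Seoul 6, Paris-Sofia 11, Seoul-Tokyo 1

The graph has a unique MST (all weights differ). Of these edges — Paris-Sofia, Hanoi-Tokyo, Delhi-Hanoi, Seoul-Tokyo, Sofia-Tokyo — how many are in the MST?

Kruskal's algorithm — process edges by increasing weight (ties by edge label):
Seoul-Tokyo (1): add. Components now {Seoul,Tokyo} {Delhi} {Hanoi} {Paris} {Sofia}
Hanoi-Tokyo (2): add. Components now {Hanoi,Seoul,Tokyo} {Delhi} {Paris} {Sofia}
Sofia-Tokyo (5): add. Components now {Hanoi,Seoul,Sofia,Tokyo} {Delhi} {Paris}
Paris-Seoul (6): add. Components now {Hanoi,Paris,Seoul,Sofia,Tokyo} {Delhi}
Delhi-Hanoi (8): add. Components now {Delhi,Hanoi,Paris,Seoul,Sofia,Tokyo}
MST edge set: {Seoul-Tokyo, Hanoi-Tokyo, Sofia-Tokyo, Paris-Seoul, Delhi-Hanoi}.
Of the listed edges, {Hanoi-Tokyo, Delhi-Hanoi, Seoul-Tokyo, Sofia-Tokyo} are in the MST → 4.

4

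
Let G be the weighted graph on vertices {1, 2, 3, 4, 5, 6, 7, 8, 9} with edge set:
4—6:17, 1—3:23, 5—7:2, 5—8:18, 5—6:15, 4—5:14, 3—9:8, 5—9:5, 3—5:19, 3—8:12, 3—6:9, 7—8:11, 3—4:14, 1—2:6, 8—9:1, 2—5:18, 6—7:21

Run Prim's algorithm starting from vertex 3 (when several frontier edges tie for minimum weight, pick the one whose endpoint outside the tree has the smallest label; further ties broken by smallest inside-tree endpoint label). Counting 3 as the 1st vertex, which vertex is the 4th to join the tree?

5

Grow the tree from 3 using Prim:
Step 1: cheapest edge leaving the tree is 3—9 (8); add 9.
Step 2: cheapest edge leaving the tree is 8—9 (1); add 8.
Step 3: cheapest edge leaving the tree is 5—9 (5); add 5.
Step 4: cheapest edge leaving the tree is 5—7 (2); add 7.
Step 5: cheapest edge leaving the tree is 3—6 (9); add 6.
Step 6: cheapest edge leaving the tree is 3—4 (14); add 4.
Step 7: cheapest edge leaving the tree is 2—5 (18); add 2.
Step 8: cheapest edge leaving the tree is 1—2 (6); add 1.
Vertex order: 3, 9, 8, 5, 7, 6, 4, 2, 1. The 4th vertex is 5.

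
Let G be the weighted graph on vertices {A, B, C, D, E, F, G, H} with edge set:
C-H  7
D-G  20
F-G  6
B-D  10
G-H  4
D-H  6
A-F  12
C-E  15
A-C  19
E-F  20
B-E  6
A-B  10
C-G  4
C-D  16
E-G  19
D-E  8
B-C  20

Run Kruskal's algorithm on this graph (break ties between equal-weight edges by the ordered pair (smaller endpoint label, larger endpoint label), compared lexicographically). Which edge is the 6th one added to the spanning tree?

Sort edges by weight, then run Kruskal:
C-G (4): add — endpoints in different components.
G-H (4): add — endpoints in different components.
B-E (6): add — endpoints in different components.
D-H (6): add — endpoints in different components.
F-G (6): add — endpoints in different components.
C-H (7): skip — C and H already connected.
D-E (8): add — endpoints in different components.
A-B (10): add — endpoints in different components.
The 6th edge added is D-E.

D-E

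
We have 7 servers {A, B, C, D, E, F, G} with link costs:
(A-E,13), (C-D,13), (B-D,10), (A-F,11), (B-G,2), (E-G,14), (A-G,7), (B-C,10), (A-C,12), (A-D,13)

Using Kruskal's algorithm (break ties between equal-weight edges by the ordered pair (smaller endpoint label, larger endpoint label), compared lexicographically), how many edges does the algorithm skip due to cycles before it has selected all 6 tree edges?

2

Sort edges by weight, then run Kruskal:
B-G (2): add — endpoints in different components.
A-G (7): add — endpoints in different components.
B-C (10): add — endpoints in different components.
B-D (10): add — endpoints in different components.
A-F (11): add — endpoints in different components.
A-C (12): skip — A and C already connected.
A-D (13): skip — A and D already connected.
A-E (13): add — endpoints in different components.
Edges rejected before the tree was complete: 2.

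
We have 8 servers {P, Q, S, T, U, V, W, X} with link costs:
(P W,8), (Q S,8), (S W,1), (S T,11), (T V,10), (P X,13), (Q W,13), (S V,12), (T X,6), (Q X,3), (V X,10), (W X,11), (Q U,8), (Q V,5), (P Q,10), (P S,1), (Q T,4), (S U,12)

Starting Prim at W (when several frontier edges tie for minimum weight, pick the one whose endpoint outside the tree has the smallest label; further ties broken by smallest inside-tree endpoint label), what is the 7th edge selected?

Prim's algorithm from W:
Step 1: cheapest edge leaving the tree is S W (1); add S.
Step 2: cheapest edge leaving the tree is P S (1); add P.
Step 3: cheapest edge leaving the tree is Q S (8); add Q.
Step 4: cheapest edge leaving the tree is Q X (3); add X.
Step 5: cheapest edge leaving the tree is Q T (4); add T.
Step 6: cheapest edge leaving the tree is Q V (5); add V.
Step 7: cheapest edge leaving the tree is Q U (8); add U.
The 7th edge added is Q U.

Q-U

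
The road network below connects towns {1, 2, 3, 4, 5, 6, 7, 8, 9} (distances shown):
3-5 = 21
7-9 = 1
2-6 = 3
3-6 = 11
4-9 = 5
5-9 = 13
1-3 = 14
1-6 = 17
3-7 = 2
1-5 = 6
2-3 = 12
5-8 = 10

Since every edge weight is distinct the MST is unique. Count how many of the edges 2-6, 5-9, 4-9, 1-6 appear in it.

3

Kruskal's algorithm — process edges by increasing weight (ties by edge label):
7-9 (1): add — endpoints in different components.
3-7 (2): add — endpoints in different components.
2-6 (3): add — endpoints in different components.
4-9 (5): add — endpoints in different components.
1-5 (6): add — endpoints in different components.
5-8 (10): add — endpoints in different components.
3-6 (11): add — endpoints in different components.
2-3 (12): skip — 2 and 3 already connected.
5-9 (13): add — endpoints in different components.
MST edge set: {7-9, 3-7, 2-6, 4-9, 1-5, 5-8, 3-6, 5-9}.
Of the listed edges, {2-6, 5-9, 4-9} are in the MST → 3.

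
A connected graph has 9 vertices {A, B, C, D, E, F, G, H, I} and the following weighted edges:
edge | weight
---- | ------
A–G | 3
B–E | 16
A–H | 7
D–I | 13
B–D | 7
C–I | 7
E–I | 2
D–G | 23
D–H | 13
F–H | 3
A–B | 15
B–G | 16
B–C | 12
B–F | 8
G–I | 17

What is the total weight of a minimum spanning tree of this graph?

49

Kruskal: consider edges lightest-first.
E–I (2): add — endpoints in different components.
A–G (3): add — endpoints in different components.
F–H (3): add — endpoints in different components.
A–H (7): add — endpoints in different components.
B–D (7): add — endpoints in different components.
C–I (7): add — endpoints in different components.
B–F (8): add — endpoints in different components.
B–C (12): add — endpoints in different components.
MST edges: E–I, A–G, F–H, A–H, B–D, C–I, B–F, B–C; total weight 2+3+3+7+7+7+8+12 = 49.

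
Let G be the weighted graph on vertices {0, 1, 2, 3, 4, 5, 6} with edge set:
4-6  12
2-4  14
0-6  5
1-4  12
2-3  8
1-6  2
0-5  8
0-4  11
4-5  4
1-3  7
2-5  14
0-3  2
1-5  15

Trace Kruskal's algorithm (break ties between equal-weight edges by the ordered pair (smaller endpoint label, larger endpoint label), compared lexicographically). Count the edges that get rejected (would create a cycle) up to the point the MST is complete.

Sort edges by weight, then run Kruskal:
0-3 (2): add — endpoints in different components.
1-6 (2): add — endpoints in different components.
4-5 (4): add — endpoints in different components.
0-6 (5): add — endpoints in different components.
1-3 (7): skip — 1 and 3 already connected.
0-5 (8): add — endpoints in different components.
2-3 (8): add — endpoints in different components.
Edges rejected before the tree was complete: 1.

1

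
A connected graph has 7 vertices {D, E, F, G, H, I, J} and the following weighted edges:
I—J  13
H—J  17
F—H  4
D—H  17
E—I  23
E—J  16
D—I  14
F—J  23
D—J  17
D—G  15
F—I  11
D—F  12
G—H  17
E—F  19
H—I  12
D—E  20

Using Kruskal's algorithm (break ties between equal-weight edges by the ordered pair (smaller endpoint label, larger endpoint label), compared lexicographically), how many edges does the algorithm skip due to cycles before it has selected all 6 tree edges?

2

Kruskal: consider edges lightest-first.
F—H (4): add. Components now {D} {E} {F,H} {G} {I} {J}
F—I (11): add. Components now {D} {E} {F,H,I} {G} {J}
D—F (12): add. Components now {D,F,H,I} {E} {G} {J}
H—I (12): skip — H and I already connected.
I—J (13): add. Components now {D,F,H,I,J} {E} {G}
D—I (14): skip — D and I already connected.
D—G (15): add. Components now {D,F,G,H,I,J} {E}
E—J (16): add. Components now {D,E,F,G,H,I,J}
Edges rejected before the tree was complete: 2.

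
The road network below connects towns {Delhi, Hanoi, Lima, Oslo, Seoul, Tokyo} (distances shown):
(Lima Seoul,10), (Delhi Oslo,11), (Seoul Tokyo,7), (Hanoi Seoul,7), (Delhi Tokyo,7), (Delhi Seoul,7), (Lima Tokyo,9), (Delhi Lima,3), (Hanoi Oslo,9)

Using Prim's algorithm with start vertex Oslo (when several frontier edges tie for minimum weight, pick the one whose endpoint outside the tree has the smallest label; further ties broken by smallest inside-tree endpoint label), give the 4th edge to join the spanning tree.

Grow the tree from Oslo using Prim:
Step 1: frontier [Hanoi Oslo 9, Delhi Oslo 11] → take Hanoi Oslo (9); add Hanoi.
Step 2: frontier [Hanoi Seoul 7, Delhi Oslo 11] → take Hanoi Seoul (7); add Seoul.
Step 3: frontier [Delhi Oslo 11, Delhi Seoul 7, Seoul Tokyo 7, Lima Seoul 10] → take Delhi Seoul (7); add Delhi.
Step 4: frontier [Delhi Lima 3, Delhi Tokyo 7, Seoul Tokyo 7, Lima Seoul 10] → take Delhi Lima (3); add Lima.
Step 5: frontier [Delhi Tokyo 7, Lima Tokyo 9, Seoul Tokyo 7] → take Delhi Tokyo (7); add Tokyo.
The 4th edge added is Delhi Lima.

Delhi-Lima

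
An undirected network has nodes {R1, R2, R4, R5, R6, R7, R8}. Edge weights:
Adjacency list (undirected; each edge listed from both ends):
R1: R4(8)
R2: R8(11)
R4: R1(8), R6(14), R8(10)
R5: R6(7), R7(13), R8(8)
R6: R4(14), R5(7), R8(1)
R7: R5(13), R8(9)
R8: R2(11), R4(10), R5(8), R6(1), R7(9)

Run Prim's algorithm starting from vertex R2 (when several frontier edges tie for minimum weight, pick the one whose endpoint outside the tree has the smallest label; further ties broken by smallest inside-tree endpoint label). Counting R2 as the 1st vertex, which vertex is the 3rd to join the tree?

Prim's algorithm from R2:
Step 1: cheapest edge leaving the tree is R2–R8 (11); add R8.
Step 2: cheapest edge leaving the tree is R6–R8 (1); add R6.
Step 3: cheapest edge leaving the tree is R5–R6 (7); add R5.
Step 4: cheapest edge leaving the tree is R7–R8 (9); add R7.
Step 5: cheapest edge leaving the tree is R4–R8 (10); add R4.
Step 6: cheapest edge leaving the tree is R1–R4 (8); add R1.
Vertex order: R2, R8, R6, R5, R7, R4, R1. The 3rd vertex is R6.

R6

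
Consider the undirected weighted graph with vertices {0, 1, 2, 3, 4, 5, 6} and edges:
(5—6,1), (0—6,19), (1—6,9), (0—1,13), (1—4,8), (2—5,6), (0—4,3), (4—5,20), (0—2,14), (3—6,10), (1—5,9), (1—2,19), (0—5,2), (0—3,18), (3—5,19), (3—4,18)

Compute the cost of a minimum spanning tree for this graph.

30

Grow the tree from 0 using Prim:
Step 1: cheapest edge leaving the tree is 0—5 (2); add 5.
Step 2: cheapest edge leaving the tree is 5—6 (1); add 6.
Step 3: cheapest edge leaving the tree is 0—4 (3); add 4.
Step 4: cheapest edge leaving the tree is 2—5 (6); add 2.
Step 5: cheapest edge leaving the tree is 1—4 (8); add 1.
Step 6: cheapest edge leaving the tree is 3—6 (10); add 3.
MST edges: 0—5, 5—6, 0—4, 2—5, 1—4, 3—6; total weight 2+1+3+6+8+10 = 30.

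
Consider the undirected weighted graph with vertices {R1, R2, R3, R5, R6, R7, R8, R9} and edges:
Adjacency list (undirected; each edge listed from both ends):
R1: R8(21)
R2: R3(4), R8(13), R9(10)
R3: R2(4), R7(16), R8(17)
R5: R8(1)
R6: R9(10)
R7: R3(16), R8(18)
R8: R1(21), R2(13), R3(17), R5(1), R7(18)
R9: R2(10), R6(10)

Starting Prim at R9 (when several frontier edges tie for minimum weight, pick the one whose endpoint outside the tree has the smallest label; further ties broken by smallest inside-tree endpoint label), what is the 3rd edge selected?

R6-R9

Grow the tree from R9 using Prim:
Step 1: cheapest edge leaving the tree is R2-R9 (10); add R2.
Step 2: cheapest edge leaving the tree is R2-R3 (4); add R3.
Step 3: cheapest edge leaving the tree is R6-R9 (10); add R6.
Step 4: cheapest edge leaving the tree is R2-R8 (13); add R8.
Step 5: cheapest edge leaving the tree is R5-R8 (1); add R5.
Step 6: cheapest edge leaving the tree is R3-R7 (16); add R7.
Step 7: cheapest edge leaving the tree is R1-R8 (21); add R1.
The 3rd edge added is R6-R9.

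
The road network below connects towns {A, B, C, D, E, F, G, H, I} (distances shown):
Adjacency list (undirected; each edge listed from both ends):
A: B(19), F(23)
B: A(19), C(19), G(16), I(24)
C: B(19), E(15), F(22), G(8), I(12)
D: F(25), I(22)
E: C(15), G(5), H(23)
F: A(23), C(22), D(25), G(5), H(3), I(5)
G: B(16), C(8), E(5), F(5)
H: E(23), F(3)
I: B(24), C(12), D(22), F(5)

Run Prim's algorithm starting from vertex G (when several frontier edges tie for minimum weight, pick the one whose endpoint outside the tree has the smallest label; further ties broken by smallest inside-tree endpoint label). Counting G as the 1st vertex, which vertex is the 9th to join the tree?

Prim's algorithm from G:
Step 1: cheapest edge leaving the tree is E-G (5); add E.
Step 2: cheapest edge leaving the tree is F-G (5); add F.
Step 3: cheapest edge leaving the tree is F-H (3); add H.
Step 4: cheapest edge leaving the tree is F-I (5); add I.
Step 5: cheapest edge leaving the tree is C-G (8); add C.
Step 6: cheapest edge leaving the tree is B-G (16); add B.
Step 7: cheapest edge leaving the tree is A-B (19); add A.
Step 8: cheapest edge leaving the tree is D-I (22); add D.
Vertex order: G, E, F, H, I, C, B, A, D. The 9th vertex is D.

D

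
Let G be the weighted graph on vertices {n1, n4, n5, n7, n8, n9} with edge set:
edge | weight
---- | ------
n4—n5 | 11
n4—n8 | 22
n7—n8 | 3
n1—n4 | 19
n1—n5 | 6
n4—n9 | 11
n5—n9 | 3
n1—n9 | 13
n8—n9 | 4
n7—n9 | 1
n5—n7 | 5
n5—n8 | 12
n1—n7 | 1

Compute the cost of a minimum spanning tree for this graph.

Prim, starting at n1.
Step 1: frontier [n1—n7 1, n1—n5 6, n1—n9 13, n1—n4 19] → take n1—n7 (1); add n7.
Step 2: frontier [n1—n5 6, n1—n9 13, n1—n4 19, n7—n9 1, n7—n8 3, n5—n7 5] → take n7—n9 (1); add n9.
Step 3: frontier [n1—n5 6, n1—n4 19, n7—n8 3, n5—n7 5, n5—n9 3, n8—n9 4, n4—n9 11] → take n5—n9 (3); add n5.
Step 4: frontier [n1—n4 19, n4—n5 11, n5—n8 12, n7—n8 3, n8—n9 4, n4—n9 11] → take n7—n8 (3); add n8.
Step 5: frontier [n1—n4 19, n4—n5 11, n4—n8 22, n4—n9 11] → take n4—n5 (11); add n4.
MST edges: n1—n7, n7—n9, n5—n9, n7—n8, n4—n5; total weight 1+1+3+3+11 = 19.

19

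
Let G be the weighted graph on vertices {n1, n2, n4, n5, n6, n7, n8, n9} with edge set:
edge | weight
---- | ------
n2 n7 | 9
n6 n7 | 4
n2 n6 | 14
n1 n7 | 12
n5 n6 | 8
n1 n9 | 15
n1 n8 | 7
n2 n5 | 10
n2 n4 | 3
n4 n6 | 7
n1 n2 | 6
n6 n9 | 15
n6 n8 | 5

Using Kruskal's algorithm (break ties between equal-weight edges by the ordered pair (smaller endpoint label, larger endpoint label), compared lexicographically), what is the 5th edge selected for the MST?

Kruskal: consider edges lightest-first.
n2 n4 (3): add — endpoints in different components.
n6 n7 (4): add — endpoints in different components.
n6 n8 (5): add — endpoints in different components.
n1 n2 (6): add — endpoints in different components.
n1 n8 (7): add — endpoints in different components.
n4 n6 (7): skip — n6 and n4 already connected.
n5 n6 (8): add — endpoints in different components.
n2 n7 (9): skip — n7 and n2 already connected.
n2 n5 (10): skip — n2 and n5 already connected.
n1 n7 (12): skip — n7 and n1 already connected.
n2 n6 (14): skip — n6 and n2 already connected.
n1 n9 (15): add — endpoints in different components.
The 5th edge added is n1 n8.

n1-n8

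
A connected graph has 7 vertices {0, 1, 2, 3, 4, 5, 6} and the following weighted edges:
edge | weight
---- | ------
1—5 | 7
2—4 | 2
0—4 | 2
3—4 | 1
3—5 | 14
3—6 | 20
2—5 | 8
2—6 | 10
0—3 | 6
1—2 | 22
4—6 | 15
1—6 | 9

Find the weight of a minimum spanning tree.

Prim's algorithm from 1:
Step 1: frontier [1—5 7, 1—6 9, 1—2 22] → take 1—5 (7); add 5.
Step 2: frontier [1—6 9, 1—2 22, 2—5 8, 3—5 14] → take 2—5 (8); add 2.
Step 3: frontier [1—6 9, 2—4 2, 2—6 10, 3—5 14] → take 2—4 (2); add 4.
Step 4: frontier [1—6 9, 2—6 10, 3—4 1, 0—4 2, 4—6 15, 3—5 14] → take 3—4 (1); add 3.
Step 5: frontier [1—6 9, 2—6 10, 0—3 6, 3—6 20, 0—4 2, 4—6 15] → take 0—4 (2); add 0.
Step 6: frontier [1—6 9, 2—6 10, 3—6 20, 4—6 15] → take 1—6 (9); add 6.
MST edges: 1—5, 2—5, 2—4, 3—4, 0—4, 1—6; total weight 7+8+2+1+2+9 = 29.

29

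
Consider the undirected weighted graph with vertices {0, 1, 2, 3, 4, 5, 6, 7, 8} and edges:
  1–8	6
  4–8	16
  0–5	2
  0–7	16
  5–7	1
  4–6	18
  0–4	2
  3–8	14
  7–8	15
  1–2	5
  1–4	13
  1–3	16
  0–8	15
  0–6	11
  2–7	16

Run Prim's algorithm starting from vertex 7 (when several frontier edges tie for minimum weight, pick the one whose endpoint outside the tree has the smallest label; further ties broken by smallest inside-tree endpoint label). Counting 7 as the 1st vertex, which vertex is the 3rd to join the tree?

0

Prim, starting at 7.
Step 1: cheapest edge leaving the tree is 5–7 (1); add 5.
Step 2: cheapest edge leaving the tree is 0–5 (2); add 0.
Step 3: cheapest edge leaving the tree is 0–4 (2); add 4.
Step 4: cheapest edge leaving the tree is 0–6 (11); add 6.
Step 5: cheapest edge leaving the tree is 1–4 (13); add 1.
Step 6: cheapest edge leaving the tree is 1–2 (5); add 2.
Step 7: cheapest edge leaving the tree is 1–8 (6); add 8.
Step 8: cheapest edge leaving the tree is 3–8 (14); add 3.
Vertex order: 7, 5, 0, 4, 6, 1, 2, 8, 3. The 3rd vertex is 0.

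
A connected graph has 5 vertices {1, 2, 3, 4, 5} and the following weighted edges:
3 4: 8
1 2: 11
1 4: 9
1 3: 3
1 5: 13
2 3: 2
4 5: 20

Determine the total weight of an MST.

Sort edges by weight, then run Kruskal:
2 3 (2): add. Components now {1} {2,3} {4} {5}
1 3 (3): add. Components now {1,2,3} {4} {5}
3 4 (8): add. Components now {1,2,3,4} {5}
1 4 (9): skip — 1 and 4 already connected.
1 2 (11): skip — 1 and 2 already connected.
1 5 (13): add. Components now {1,2,3,4,5}
MST edges: 2 3, 1 3, 3 4, 1 5; total weight 2+3+8+13 = 26.

26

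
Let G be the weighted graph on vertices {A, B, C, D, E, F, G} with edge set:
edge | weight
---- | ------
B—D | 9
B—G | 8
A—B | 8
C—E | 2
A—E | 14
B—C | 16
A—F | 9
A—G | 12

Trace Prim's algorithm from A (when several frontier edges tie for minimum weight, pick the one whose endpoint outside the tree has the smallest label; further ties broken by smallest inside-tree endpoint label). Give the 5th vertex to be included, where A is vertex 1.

Prim's algorithm from A:
Step 1: cheapest edge leaving the tree is A—B (8); add B.
Step 2: cheapest edge leaving the tree is B—G (8); add G.
Step 3: cheapest edge leaving the tree is B—D (9); add D.
Step 4: cheapest edge leaving the tree is A—F (9); add F.
Step 5: cheapest edge leaving the tree is A—E (14); add E.
Step 6: cheapest edge leaving the tree is C—E (2); add C.
Vertex order: A, B, G, D, F, E, C. The 5th vertex is F.

F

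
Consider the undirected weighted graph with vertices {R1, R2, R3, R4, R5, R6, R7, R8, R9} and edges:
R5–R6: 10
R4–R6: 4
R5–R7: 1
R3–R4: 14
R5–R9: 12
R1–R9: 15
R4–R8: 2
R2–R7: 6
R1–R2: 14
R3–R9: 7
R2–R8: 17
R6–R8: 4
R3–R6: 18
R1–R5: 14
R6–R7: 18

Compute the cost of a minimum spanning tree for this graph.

Prim, starting at R9.
Step 1: cheapest edge leaving the tree is R3–R9 (7); add R3.
Step 2: cheapest edge leaving the tree is R5–R9 (12); add R5.
Step 3: cheapest edge leaving the tree is R5–R7 (1); add R7.
Step 4: cheapest edge leaving the tree is R2–R7 (6); add R2.
Step 5: cheapest edge leaving the tree is R5–R6 (10); add R6.
Step 6: cheapest edge leaving the tree is R4–R6 (4); add R4.
Step 7: cheapest edge leaving the tree is R4–R8 (2); add R8.
Step 8: cheapest edge leaving the tree is R1–R2 (14); add R1.
MST edges: R3–R9, R5–R9, R5–R7, R2–R7, R5–R6, R4–R6, R4–R8, R1–R2; total weight 7+12+1+6+10+4+2+14 = 56.

56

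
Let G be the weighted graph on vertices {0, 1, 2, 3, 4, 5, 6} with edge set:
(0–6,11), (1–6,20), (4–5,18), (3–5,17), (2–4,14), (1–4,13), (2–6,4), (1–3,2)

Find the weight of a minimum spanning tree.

61

Kruskal: consider edges lightest-first.
1–3 (2): add — endpoints in different components.
2–6 (4): add — endpoints in different components.
0–6 (11): add — endpoints in different components.
1–4 (13): add — endpoints in different components.
2–4 (14): add — endpoints in different components.
3–5 (17): add — endpoints in different components.
MST edges: 1–3, 2–6, 0–6, 1–4, 2–4, 3–5; total weight 2+4+11+13+14+17 = 61.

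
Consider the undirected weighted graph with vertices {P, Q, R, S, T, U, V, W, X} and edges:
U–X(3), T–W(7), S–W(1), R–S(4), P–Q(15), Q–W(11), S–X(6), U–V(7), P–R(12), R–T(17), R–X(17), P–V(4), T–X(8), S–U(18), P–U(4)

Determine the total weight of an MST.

Prim, starting at Q.
Step 1: cheapest edge leaving the tree is Q–W (11); add W.
Step 2: cheapest edge leaving the tree is S–W (1); add S.
Step 3: cheapest edge leaving the tree is R–S (4); add R.
Step 4: cheapest edge leaving the tree is S–X (6); add X.
Step 5: cheapest edge leaving the tree is U–X (3); add U.
Step 6: cheapest edge leaving the tree is P–U (4); add P.
Step 7: cheapest edge leaving the tree is P–V (4); add V.
Step 8: cheapest edge leaving the tree is T–W (7); add T.
MST edges: Q–W, S–W, R–S, S–X, U–X, P–U, P–V, T–W; total weight 11+1+4+6+3+4+4+7 = 40.

40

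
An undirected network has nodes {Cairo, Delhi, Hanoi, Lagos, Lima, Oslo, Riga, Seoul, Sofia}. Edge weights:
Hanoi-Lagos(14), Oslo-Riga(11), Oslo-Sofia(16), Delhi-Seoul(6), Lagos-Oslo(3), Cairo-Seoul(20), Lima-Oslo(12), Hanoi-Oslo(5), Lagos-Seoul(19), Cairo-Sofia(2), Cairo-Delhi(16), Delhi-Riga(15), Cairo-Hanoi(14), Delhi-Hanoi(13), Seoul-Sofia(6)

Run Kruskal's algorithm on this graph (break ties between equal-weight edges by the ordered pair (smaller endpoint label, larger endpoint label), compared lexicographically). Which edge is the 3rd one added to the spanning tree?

Hanoi-Oslo

Sort edges by weight, then run Kruskal:
Cairo-Sofia (2): add — endpoints in different components.
Lagos-Oslo (3): add — endpoints in different components.
Hanoi-Oslo (5): add — endpoints in different components.
Delhi-Seoul (6): add — endpoints in different components.
Seoul-Sofia (6): add — endpoints in different components.
Oslo-Riga (11): add — endpoints in different components.
Lima-Oslo (12): add — endpoints in different components.
Delhi-Hanoi (13): add — endpoints in different components.
The 3rd edge added is Hanoi-Oslo.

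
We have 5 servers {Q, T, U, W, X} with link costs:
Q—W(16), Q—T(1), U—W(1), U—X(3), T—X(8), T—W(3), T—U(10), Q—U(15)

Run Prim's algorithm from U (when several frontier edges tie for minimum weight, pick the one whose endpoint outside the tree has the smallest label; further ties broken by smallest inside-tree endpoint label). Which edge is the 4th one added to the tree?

Grow the tree from U using Prim:
Step 1: frontier [U—W 1, U—X 3, T—U 10, Q—U 15] → take U—W (1); add W.
Step 2: frontier [U—X 3, T—U 10, Q—U 15, T—W 3, Q—W 16] → take T—W (3); add T.
Step 3: frontier [Q—T 1, T—X 8, U—X 3, Q—U 15, Q—W 16] → take Q—T (1); add Q.
Step 4: frontier [T—X 8, U—X 3] → take U—X (3); add X.
The 4th edge added is U—X.

U-X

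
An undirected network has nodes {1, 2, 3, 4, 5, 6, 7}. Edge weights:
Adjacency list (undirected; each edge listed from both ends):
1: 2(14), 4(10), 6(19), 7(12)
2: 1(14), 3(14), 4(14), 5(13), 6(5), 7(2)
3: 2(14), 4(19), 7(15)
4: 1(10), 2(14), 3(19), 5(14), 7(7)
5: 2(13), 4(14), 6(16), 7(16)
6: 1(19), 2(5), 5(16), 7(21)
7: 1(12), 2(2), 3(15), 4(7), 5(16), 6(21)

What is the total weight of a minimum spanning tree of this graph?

51

Sort edges by weight, then run Kruskal:
2–7 (2): add — endpoints in different components.
2–6 (5): add — endpoints in different components.
4–7 (7): add — endpoints in different components.
1–4 (10): add — endpoints in different components.
1–7 (12): skip — 1 and 7 already connected.
2–5 (13): add — endpoints in different components.
1–2 (14): skip — 1 and 2 already connected.
2–3 (14): add — endpoints in different components.
MST edges: 2–7, 2–6, 4–7, 1–4, 2–5, 2–3; total weight 2+5+7+10+13+14 = 51.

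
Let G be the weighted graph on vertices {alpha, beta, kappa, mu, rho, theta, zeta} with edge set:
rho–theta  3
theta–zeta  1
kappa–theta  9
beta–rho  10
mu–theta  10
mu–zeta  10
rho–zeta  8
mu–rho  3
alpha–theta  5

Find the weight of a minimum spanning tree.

31

Sort edges by weight, then run Kruskal:
theta–zeta (1): add — endpoints in different components.
mu–rho (3): add — endpoints in different components.
rho–theta (3): add — endpoints in different components.
alpha–theta (5): add — endpoints in different components.
rho–zeta (8): skip — rho and zeta already connected.
kappa–theta (9): add — endpoints in different components.
beta–rho (10): add — endpoints in different components.
MST edges: theta–zeta, mu–rho, rho–theta, alpha–theta, kappa–theta, beta–rho; total weight 1+3+3+5+9+10 = 31.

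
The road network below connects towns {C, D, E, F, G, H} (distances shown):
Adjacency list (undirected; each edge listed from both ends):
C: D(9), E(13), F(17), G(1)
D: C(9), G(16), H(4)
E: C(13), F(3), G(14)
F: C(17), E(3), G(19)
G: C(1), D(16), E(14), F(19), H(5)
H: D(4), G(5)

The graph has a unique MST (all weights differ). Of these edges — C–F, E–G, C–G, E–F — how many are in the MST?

Sort edges by weight, then run Kruskal:
C–G (1): add. Components now {C,G} {D} {E} {F} {H}
E–F (3): add. Components now {C,G} {D} {E,F} {H}
D–H (4): add. Components now {C,G} {D,H} {E,F}
G–H (5): add. Components now {C,D,G,H} {E,F}
C–D (9): skip — C and D already connected.
C–E (13): add. Components now {C,D,E,F,G,H}
MST edge set: {C–G, E–F, D–H, G–H, C–E}.
Of the listed edges, {C–G, E–F} are in the MST → 2.

2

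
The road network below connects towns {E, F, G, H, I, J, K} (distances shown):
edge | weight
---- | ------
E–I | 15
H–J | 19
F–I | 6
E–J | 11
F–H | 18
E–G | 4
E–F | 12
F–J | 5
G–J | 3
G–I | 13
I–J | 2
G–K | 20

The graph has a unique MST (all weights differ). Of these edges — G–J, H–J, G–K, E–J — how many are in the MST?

2

Kruskal: consider edges lightest-first.
I–J (2): add — endpoints in different components.
G–J (3): add — endpoints in different components.
E–G (4): add — endpoints in different components.
F–J (5): add — endpoints in different components.
F–I (6): skip — F and I already connected.
E–J (11): skip — E and J already connected.
E–F (12): skip — E and F already connected.
G–I (13): skip — G and I already connected.
E–I (15): skip — E and I already connected.
F–H (18): add — endpoints in different components.
H–J (19): skip — H and J already connected.
G–K (20): add — endpoints in different components.
MST edge set: {I–J, G–J, E–G, F–J, F–H, G–K}.
Of the listed edges, {G–J, G–K} are in the MST → 2.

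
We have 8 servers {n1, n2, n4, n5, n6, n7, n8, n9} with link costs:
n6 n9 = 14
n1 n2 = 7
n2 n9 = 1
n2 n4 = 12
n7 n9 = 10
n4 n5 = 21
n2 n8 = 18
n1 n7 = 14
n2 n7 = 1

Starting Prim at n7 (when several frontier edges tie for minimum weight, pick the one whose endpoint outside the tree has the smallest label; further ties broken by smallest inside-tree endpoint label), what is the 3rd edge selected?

n1-n2

Prim's algorithm from n7:
Step 1: cheapest edge leaving the tree is n2 n7 (1); add n2.
Step 2: cheapest edge leaving the tree is n2 n9 (1); add n9.
Step 3: cheapest edge leaving the tree is n1 n2 (7); add n1.
Step 4: cheapest edge leaving the tree is n2 n4 (12); add n4.
Step 5: cheapest edge leaving the tree is n6 n9 (14); add n6.
Step 6: cheapest edge leaving the tree is n2 n8 (18); add n8.
Step 7: cheapest edge leaving the tree is n4 n5 (21); add n5.
The 3rd edge added is n1 n2.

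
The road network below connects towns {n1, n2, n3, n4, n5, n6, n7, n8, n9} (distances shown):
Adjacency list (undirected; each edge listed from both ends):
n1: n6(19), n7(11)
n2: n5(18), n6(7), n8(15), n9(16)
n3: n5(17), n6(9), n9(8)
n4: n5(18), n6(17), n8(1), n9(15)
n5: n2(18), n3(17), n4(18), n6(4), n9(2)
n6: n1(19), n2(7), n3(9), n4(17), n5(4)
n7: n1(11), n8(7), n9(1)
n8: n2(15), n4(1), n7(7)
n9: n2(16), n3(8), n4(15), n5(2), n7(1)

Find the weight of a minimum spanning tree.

Prim's algorithm from n7:
Step 1: cheapest edge leaving the tree is n7-n9 (1); add n9.
Step 2: cheapest edge leaving the tree is n5-n9 (2); add n5.
Step 3: cheapest edge leaving the tree is n5-n6 (4); add n6.
Step 4: cheapest edge leaving the tree is n2-n6 (7); add n2.
Step 5: cheapest edge leaving the tree is n7-n8 (7); add n8.
Step 6: cheapest edge leaving the tree is n4-n8 (1); add n4.
Step 7: cheapest edge leaving the tree is n3-n9 (8); add n3.
Step 8: cheapest edge leaving the tree is n1-n7 (11); add n1.
MST edges: n7-n9, n5-n9, n5-n6, n2-n6, n7-n8, n4-n8, n3-n9, n1-n7; total weight 1+2+4+7+7+1+8+11 = 41.

41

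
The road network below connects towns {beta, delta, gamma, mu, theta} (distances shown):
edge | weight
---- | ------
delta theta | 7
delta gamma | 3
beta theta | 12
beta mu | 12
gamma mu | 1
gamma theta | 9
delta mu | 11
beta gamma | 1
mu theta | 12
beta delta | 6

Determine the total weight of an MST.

Kruskal's algorithm — process edges by increasing weight (ties by edge label):
beta gamma (1): add. Components now {beta,gamma} {mu} {theta} {delta}
gamma mu (1): add. Components now {beta,gamma,mu} {theta} {delta}
delta gamma (3): add. Components now {beta,delta,gamma,mu} {theta}
beta delta (6): skip — delta and beta already connected.
delta theta (7): add. Components now {beta,delta,gamma,mu,theta}
MST edges: beta gamma, gamma mu, delta gamma, delta theta; total weight 1+1+3+7 = 12.

12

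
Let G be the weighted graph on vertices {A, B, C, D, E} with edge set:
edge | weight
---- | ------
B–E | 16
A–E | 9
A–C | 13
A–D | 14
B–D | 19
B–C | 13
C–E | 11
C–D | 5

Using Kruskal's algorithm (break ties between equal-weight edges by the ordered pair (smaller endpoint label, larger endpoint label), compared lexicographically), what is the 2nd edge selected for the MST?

Kruskal's algorithm — process edges by increasing weight (ties by edge label):
C–D (5): add — endpoints in different components.
A–E (9): add — endpoints in different components.
C–E (11): add — endpoints in different components.
A–C (13): skip — A and C already connected.
B–C (13): add — endpoints in different components.
The 2nd edge added is A–E.

A-E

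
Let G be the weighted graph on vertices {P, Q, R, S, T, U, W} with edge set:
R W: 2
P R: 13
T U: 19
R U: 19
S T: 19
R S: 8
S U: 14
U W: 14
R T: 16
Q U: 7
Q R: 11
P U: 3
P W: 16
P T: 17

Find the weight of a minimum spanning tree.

47

Prim's algorithm from U:
Step 1: cheapest edge leaving the tree is P U (3); add P.
Step 2: cheapest edge leaving the tree is Q U (7); add Q.
Step 3: cheapest edge leaving the tree is Q R (11); add R.
Step 4: cheapest edge leaving the tree is R W (2); add W.
Step 5: cheapest edge leaving the tree is R S (8); add S.
Step 6: cheapest edge leaving the tree is R T (16); add T.
MST edges: P U, Q U, Q R, R W, R S, R T; total weight 3+7+11+2+8+16 = 47.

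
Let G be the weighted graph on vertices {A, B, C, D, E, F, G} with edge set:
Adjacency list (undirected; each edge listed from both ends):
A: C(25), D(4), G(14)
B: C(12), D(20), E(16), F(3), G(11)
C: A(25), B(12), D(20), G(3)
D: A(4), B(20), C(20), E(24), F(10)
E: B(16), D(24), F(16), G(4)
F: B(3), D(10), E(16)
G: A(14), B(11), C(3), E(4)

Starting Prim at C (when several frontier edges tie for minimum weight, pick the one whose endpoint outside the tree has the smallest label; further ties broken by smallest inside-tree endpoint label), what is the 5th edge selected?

D-F

Prim, starting at C.
Step 1: frontier [C–G 3, B–C 12, C–D 20, A–C 25] → take C–G (3); add G.
Step 2: frontier [B–C 12, C–D 20, A–C 25, E–G 4, B–G 11, A–G 14] → take E–G (4); add E.
Step 3: frontier [B–C 12, C–D 20, A–C 25, B–E 16, E–F 16, D–E 24, B–G 11, A–G 14] → take B–G (11); add B.
Step 4: frontier [B–F 3, B–D 20, C–D 20, A–C 25, E–F 16, D–E 24, A–G 14] → take B–F (3); add F.
Step 5: frontier [B–D 20, C–D 20, A–C 25, D–E 24, D–F 10, A–G 14] → take D–F (10); add D.
Step 6: frontier [A–C 25, A–D 4, A–G 14] → take A–D (4); add A.
The 5th edge added is D–F.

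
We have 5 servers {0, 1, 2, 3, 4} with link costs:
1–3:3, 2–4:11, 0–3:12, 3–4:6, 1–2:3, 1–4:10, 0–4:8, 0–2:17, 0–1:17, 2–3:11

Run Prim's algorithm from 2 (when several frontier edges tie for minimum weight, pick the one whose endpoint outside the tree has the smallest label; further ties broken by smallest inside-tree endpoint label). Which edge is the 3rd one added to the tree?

3-4

Prim's algorithm from 2:
Step 1: cheapest edge leaving the tree is 1–2 (3); add 1.
Step 2: cheapest edge leaving the tree is 1–3 (3); add 3.
Step 3: cheapest edge leaving the tree is 3–4 (6); add 4.
Step 4: cheapest edge leaving the tree is 0–4 (8); add 0.
The 3rd edge added is 3–4.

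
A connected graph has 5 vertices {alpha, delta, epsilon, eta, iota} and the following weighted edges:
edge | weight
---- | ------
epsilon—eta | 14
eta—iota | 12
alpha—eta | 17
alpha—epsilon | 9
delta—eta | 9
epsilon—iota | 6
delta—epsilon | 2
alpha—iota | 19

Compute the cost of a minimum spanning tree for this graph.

Sort edges by weight, then run Kruskal:
delta—epsilon (2): add — endpoints in different components.
epsilon—iota (6): add — endpoints in different components.
alpha—epsilon (9): add — endpoints in different components.
delta—eta (9): add — endpoints in different components.
MST edges: delta—epsilon, epsilon—iota, alpha—epsilon, delta—eta; total weight 2+6+9+9 = 26.

26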